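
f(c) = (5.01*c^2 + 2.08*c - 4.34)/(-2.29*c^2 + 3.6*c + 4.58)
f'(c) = (4.58*c - 3.6)*(5.01*c^2 + 2.08*c - 4.34)/(-2.29*c^2 + 3.6*c + 4.58)^2 + (10.02*c + 2.08)/(-2.29*c^2 + 3.6*c + 4.58) = (22.7992*c^2 + 26.0144*c + 25.1504)/(5.2441*c^4 - 16.488*c^3 - 8.0164*c^2 + 32.976*c + 20.9764)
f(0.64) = -0.16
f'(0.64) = 1.45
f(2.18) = 15.54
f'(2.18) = 79.69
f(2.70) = -15.79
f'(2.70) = 45.64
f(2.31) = 40.22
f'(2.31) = 452.32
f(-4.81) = -1.55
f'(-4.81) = 0.10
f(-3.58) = -1.39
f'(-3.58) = 0.16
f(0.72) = -0.04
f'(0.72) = 1.56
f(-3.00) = -1.29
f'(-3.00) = 0.21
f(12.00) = -2.63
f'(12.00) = 0.05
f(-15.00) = -1.93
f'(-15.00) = 0.01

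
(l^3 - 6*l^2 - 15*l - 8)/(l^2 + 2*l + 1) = l - 8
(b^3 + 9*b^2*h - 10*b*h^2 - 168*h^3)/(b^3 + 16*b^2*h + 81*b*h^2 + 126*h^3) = (b - 4*h)/(b + 3*h)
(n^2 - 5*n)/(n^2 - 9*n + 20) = n/(n - 4)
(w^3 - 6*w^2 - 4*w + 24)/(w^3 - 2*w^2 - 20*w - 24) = (w - 2)/(w + 2)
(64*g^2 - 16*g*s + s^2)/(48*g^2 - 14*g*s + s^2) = (-8*g + s)/(-6*g + s)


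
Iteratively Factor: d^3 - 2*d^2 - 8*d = (d + 2)*(d^2 - 4*d) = d*(d + 2)*(d - 4)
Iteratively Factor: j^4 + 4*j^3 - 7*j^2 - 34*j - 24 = (j + 4)*(j^3 - 7*j - 6) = (j + 1)*(j + 4)*(j^2 - j - 6) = (j - 3)*(j + 1)*(j + 4)*(j + 2)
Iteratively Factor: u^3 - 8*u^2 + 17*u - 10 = (u - 1)*(u^2 - 7*u + 10) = (u - 2)*(u - 1)*(u - 5)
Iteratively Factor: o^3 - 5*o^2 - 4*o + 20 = (o - 2)*(o^2 - 3*o - 10) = (o - 5)*(o - 2)*(o + 2)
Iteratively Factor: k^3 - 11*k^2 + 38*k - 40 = (k - 5)*(k^2 - 6*k + 8) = (k - 5)*(k - 4)*(k - 2)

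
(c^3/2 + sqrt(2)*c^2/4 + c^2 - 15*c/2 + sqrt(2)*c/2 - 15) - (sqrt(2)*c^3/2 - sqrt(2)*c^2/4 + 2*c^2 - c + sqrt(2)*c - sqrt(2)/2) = -sqrt(2)*c^3/2 + c^3/2 - c^2 + sqrt(2)*c^2/2 - 13*c/2 - sqrt(2)*c/2 - 15 + sqrt(2)/2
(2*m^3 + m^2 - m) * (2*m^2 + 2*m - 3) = 4*m^5 + 6*m^4 - 6*m^3 - 5*m^2 + 3*m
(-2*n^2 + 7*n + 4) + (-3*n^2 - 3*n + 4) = -5*n^2 + 4*n + 8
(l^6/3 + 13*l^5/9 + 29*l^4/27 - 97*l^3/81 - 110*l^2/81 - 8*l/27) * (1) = l^6/3 + 13*l^5/9 + 29*l^4/27 - 97*l^3/81 - 110*l^2/81 - 8*l/27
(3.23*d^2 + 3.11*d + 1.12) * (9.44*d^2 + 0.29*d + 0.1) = 30.4912*d^4 + 30.2951*d^3 + 11.7977*d^2 + 0.6358*d + 0.112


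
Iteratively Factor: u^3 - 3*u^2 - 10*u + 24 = (u - 2)*(u^2 - u - 12) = (u - 2)*(u + 3)*(u - 4)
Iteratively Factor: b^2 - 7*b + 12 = (b - 3)*(b - 4)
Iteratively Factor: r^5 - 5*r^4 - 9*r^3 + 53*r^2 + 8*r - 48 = (r - 4)*(r^4 - r^3 - 13*r^2 + r + 12) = (r - 4)*(r + 1)*(r^3 - 2*r^2 - 11*r + 12) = (r - 4)^2*(r + 1)*(r^2 + 2*r - 3) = (r - 4)^2*(r + 1)*(r + 3)*(r - 1)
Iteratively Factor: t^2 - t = (t)*(t - 1)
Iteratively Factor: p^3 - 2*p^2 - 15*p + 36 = (p - 3)*(p^2 + p - 12) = (p - 3)^2*(p + 4)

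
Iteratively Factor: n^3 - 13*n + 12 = (n - 3)*(n^2 + 3*n - 4) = (n - 3)*(n + 4)*(n - 1)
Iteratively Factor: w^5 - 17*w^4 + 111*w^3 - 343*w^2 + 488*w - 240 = (w - 5)*(w^4 - 12*w^3 + 51*w^2 - 88*w + 48) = (w - 5)*(w - 4)*(w^3 - 8*w^2 + 19*w - 12) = (w - 5)*(w - 4)^2*(w^2 - 4*w + 3) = (w - 5)*(w - 4)^2*(w - 1)*(w - 3)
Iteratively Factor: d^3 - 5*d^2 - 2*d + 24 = (d - 4)*(d^2 - d - 6) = (d - 4)*(d + 2)*(d - 3)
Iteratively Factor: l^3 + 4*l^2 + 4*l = (l)*(l^2 + 4*l + 4) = l*(l + 2)*(l + 2)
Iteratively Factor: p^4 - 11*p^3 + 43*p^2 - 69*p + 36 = (p - 1)*(p^3 - 10*p^2 + 33*p - 36) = (p - 4)*(p - 1)*(p^2 - 6*p + 9) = (p - 4)*(p - 3)*(p - 1)*(p - 3)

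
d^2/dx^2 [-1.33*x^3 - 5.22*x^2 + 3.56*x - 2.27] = -7.98*x - 10.44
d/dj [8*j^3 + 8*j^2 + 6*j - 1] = 24*j^2 + 16*j + 6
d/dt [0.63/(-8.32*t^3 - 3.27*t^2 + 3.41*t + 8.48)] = (15.7248*t^2 + 4.1202*t - 2.1483)/(8.32*t^3 + 3.27*t^2 - 3.41*t - 8.48)^2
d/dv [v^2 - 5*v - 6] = 2*v - 5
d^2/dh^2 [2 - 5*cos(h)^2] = 10*cos(2*h)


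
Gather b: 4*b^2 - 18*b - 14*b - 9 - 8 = 4*b^2 - 32*b - 17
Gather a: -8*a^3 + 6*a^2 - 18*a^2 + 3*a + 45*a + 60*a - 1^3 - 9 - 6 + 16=-8*a^3 - 12*a^2 + 108*a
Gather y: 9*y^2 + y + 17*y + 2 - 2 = 9*y^2 + 18*y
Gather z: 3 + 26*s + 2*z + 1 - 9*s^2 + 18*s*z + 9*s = -9*s^2 + 35*s + z*(18*s + 2) + 4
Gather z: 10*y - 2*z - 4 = 10*y - 2*z - 4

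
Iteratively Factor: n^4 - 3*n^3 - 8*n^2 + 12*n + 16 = (n - 4)*(n^3 + n^2 - 4*n - 4) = (n - 4)*(n - 2)*(n^2 + 3*n + 2) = (n - 4)*(n - 2)*(n + 1)*(n + 2)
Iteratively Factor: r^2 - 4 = (r - 2)*(r + 2)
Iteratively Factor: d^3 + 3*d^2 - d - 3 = (d - 1)*(d^2 + 4*d + 3) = (d - 1)*(d + 3)*(d + 1)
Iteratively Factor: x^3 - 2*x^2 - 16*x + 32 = (x - 4)*(x^2 + 2*x - 8) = (x - 4)*(x + 4)*(x - 2)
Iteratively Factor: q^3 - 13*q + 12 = (q - 3)*(q^2 + 3*q - 4) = (q - 3)*(q + 4)*(q - 1)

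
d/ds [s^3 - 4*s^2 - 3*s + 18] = 3*s^2 - 8*s - 3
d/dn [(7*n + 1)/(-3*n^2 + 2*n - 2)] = (21*n^2 + 6*n - 16)/(9*n^4 - 12*n^3 + 16*n^2 - 8*n + 4)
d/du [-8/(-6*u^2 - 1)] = -96*u/(6*u^2 + 1)^2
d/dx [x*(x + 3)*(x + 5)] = 3*x^2 + 16*x + 15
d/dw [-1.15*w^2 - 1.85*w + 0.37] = -2.3*w - 1.85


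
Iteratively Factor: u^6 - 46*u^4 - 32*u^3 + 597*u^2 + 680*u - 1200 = (u + 4)*(u^5 - 4*u^4 - 30*u^3 + 88*u^2 + 245*u - 300) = (u - 5)*(u + 4)*(u^4 + u^3 - 25*u^2 - 37*u + 60) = (u - 5)^2*(u + 4)*(u^3 + 6*u^2 + 5*u - 12) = (u - 5)^2*(u - 1)*(u + 4)*(u^2 + 7*u + 12) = (u - 5)^2*(u - 1)*(u + 4)^2*(u + 3)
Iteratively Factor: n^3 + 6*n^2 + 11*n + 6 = (n + 2)*(n^2 + 4*n + 3) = (n + 1)*(n + 2)*(n + 3)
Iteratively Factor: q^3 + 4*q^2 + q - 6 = (q + 3)*(q^2 + q - 2) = (q - 1)*(q + 3)*(q + 2)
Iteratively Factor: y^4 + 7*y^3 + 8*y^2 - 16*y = (y + 4)*(y^3 + 3*y^2 - 4*y) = (y - 1)*(y + 4)*(y^2 + 4*y) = y*(y - 1)*(y + 4)*(y + 4)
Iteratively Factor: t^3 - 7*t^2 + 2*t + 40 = (t - 5)*(t^2 - 2*t - 8) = (t - 5)*(t - 4)*(t + 2)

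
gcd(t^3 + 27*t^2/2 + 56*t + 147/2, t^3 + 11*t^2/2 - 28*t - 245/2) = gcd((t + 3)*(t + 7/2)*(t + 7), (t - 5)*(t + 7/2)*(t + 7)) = t^2 + 21*t/2 + 49/2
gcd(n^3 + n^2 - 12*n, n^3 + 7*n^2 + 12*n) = n^2 + 4*n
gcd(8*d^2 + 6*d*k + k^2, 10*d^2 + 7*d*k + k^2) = 2*d + k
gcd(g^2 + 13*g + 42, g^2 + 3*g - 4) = 1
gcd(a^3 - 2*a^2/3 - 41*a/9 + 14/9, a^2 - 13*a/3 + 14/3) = a - 7/3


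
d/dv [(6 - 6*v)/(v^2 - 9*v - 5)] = 6*(v^2 - 2*v + 14)/(v^4 - 18*v^3 + 71*v^2 + 90*v + 25)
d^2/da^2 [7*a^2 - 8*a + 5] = 14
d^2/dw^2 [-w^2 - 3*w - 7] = -2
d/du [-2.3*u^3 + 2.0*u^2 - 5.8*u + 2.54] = -6.9*u^2 + 4.0*u - 5.8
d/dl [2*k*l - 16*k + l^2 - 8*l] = 2*k + 2*l - 8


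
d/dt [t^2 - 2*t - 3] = 2*t - 2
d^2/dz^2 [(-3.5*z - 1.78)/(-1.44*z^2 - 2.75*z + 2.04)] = ((2.88*z + 2.75)*(3.5*z + 1.78)*(5.76*z + 5.5) - (30.24*z + 24.3764)*(1.44*z^2 + 2.75*z - 2.04))/(1.44*z^2 + 2.75*z - 2.04)^3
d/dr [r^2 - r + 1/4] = 2*r - 1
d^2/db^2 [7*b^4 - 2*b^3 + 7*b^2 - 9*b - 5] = 84*b^2 - 12*b + 14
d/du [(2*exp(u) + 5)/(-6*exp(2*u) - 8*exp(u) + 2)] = (3*exp(2*u) + 15*exp(u) + 11)*exp(u)/(9*exp(4*u) + 24*exp(3*u) + 10*exp(2*u) - 8*exp(u) + 1)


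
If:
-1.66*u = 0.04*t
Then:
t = -41.5*u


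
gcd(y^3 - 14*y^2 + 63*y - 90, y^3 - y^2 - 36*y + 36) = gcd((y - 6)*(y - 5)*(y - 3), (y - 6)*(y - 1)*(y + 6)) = y - 6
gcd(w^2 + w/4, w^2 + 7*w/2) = w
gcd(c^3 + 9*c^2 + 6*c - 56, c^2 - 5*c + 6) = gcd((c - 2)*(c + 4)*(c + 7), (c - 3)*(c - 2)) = c - 2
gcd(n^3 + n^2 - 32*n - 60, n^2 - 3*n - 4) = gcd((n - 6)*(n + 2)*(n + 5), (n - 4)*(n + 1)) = 1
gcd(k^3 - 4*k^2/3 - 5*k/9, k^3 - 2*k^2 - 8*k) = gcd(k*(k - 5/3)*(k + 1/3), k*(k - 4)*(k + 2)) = k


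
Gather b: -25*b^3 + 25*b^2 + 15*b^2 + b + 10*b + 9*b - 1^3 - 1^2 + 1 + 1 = -25*b^3 + 40*b^2 + 20*b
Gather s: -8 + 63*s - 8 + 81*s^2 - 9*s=81*s^2 + 54*s - 16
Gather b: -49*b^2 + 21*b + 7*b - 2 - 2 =-49*b^2 + 28*b - 4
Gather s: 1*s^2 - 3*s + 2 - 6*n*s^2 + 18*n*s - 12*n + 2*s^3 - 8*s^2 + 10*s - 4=-12*n + 2*s^3 + s^2*(-6*n - 7) + s*(18*n + 7) - 2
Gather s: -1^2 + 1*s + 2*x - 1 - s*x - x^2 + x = s*(1 - x) - x^2 + 3*x - 2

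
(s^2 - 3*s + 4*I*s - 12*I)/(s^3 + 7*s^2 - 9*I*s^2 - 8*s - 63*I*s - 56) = (s^2 + s*(-3 + 4*I) - 12*I)/(s^3 + s^2*(7 - 9*I) - s*(8 + 63*I) - 56)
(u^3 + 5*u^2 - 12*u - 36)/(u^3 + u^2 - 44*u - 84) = (u - 3)/(u - 7)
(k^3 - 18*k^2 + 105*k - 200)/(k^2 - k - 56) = (k^2 - 10*k + 25)/(k + 7)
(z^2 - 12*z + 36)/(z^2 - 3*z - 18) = (z - 6)/(z + 3)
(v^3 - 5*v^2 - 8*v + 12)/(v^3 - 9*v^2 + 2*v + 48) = (v^2 - 7*v + 6)/(v^2 - 11*v + 24)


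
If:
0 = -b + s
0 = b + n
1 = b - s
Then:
No Solution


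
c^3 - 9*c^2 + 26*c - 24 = (c - 4)*(c - 3)*(c - 2)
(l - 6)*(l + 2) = l^2 - 4*l - 12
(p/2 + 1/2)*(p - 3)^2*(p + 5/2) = p^4/2 - 5*p^3/4 - 19*p^2/4 + 33*p/4 + 45/4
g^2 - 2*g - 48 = (g - 8)*(g + 6)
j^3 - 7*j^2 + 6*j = j*(j - 6)*(j - 1)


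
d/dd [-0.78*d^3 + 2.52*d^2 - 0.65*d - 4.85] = -2.34*d^2 + 5.04*d - 0.65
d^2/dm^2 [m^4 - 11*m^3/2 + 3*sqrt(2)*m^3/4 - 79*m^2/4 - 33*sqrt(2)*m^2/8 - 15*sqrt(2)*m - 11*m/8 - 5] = 12*m^2 - 33*m + 9*sqrt(2)*m/2 - 79/2 - 33*sqrt(2)/4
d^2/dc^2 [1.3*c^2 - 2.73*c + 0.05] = 2.60000000000000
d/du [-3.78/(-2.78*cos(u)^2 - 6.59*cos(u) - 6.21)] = (21.0168*cos(u) + 24.9102)*sin(u)/(2.78*cos(u)^2 + 6.59*cos(u) + 6.21)^2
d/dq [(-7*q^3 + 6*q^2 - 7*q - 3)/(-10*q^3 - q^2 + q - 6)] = (67*q^4 - 154*q^3 + 35*q^2 - 78*q + 45)/(100*q^6 + 20*q^5 - 19*q^4 + 118*q^3 + 13*q^2 - 12*q + 36)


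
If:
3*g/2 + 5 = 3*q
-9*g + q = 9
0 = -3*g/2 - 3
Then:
No Solution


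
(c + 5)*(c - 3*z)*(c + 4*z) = c^3 + c^2*z + 5*c^2 - 12*c*z^2 + 5*c*z - 60*z^2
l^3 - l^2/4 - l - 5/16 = (l - 5/4)*(l + 1/2)^2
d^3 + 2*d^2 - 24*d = d*(d - 4)*(d + 6)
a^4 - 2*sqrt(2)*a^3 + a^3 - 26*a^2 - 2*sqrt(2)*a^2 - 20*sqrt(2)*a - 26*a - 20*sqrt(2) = (a + 1)*(a - 5*sqrt(2))*(a + sqrt(2))*(a + 2*sqrt(2))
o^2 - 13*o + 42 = (o - 7)*(o - 6)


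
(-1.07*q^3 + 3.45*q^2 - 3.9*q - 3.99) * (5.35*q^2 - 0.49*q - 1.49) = -5.7245*q^5 + 18.9818*q^4 - 20.9612*q^3 - 24.576*q^2 + 7.7661*q + 5.9451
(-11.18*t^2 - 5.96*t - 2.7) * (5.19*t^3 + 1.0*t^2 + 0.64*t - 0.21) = -58.0242*t^5 - 42.1124*t^4 - 27.1282*t^3 - 4.1666*t^2 - 0.4764*t + 0.567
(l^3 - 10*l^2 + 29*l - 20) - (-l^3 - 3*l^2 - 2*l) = 2*l^3 - 7*l^2 + 31*l - 20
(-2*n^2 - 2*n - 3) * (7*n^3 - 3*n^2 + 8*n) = -14*n^5 - 8*n^4 - 31*n^3 - 7*n^2 - 24*n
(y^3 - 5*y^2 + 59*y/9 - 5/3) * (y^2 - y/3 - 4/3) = y^5 - 16*y^4/3 + 62*y^3/9 + 76*y^2/27 - 221*y/27 + 20/9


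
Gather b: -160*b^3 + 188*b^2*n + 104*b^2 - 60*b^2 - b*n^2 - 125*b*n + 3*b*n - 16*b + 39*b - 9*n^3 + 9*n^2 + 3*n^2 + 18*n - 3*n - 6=-160*b^3 + b^2*(188*n + 44) + b*(-n^2 - 122*n + 23) - 9*n^3 + 12*n^2 + 15*n - 6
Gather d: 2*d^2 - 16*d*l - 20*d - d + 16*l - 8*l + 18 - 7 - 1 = 2*d^2 + d*(-16*l - 21) + 8*l + 10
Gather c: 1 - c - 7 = -c - 6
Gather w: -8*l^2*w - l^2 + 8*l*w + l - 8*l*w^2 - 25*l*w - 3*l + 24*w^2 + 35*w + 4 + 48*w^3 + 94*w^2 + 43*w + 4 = -l^2 - 2*l + 48*w^3 + w^2*(118 - 8*l) + w*(-8*l^2 - 17*l + 78) + 8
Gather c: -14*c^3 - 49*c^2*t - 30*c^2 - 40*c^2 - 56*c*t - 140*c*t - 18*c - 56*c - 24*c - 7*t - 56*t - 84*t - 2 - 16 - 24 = -14*c^3 + c^2*(-49*t - 70) + c*(-196*t - 98) - 147*t - 42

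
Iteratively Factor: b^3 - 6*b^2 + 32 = (b - 4)*(b^2 - 2*b - 8) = (b - 4)^2*(b + 2)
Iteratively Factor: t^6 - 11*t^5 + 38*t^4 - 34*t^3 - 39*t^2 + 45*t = (t)*(t^5 - 11*t^4 + 38*t^3 - 34*t^2 - 39*t + 45) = t*(t - 3)*(t^4 - 8*t^3 + 14*t^2 + 8*t - 15) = t*(t - 3)*(t + 1)*(t^3 - 9*t^2 + 23*t - 15) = t*(t - 5)*(t - 3)*(t + 1)*(t^2 - 4*t + 3) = t*(t - 5)*(t - 3)*(t - 1)*(t + 1)*(t - 3)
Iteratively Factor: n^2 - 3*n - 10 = (n - 5)*(n + 2)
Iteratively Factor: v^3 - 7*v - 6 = (v + 2)*(v^2 - 2*v - 3) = (v + 1)*(v + 2)*(v - 3)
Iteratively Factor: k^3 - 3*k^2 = (k - 3)*(k^2) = k*(k - 3)*(k)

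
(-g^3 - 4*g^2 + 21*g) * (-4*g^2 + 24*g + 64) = 4*g^5 - 8*g^4 - 244*g^3 + 248*g^2 + 1344*g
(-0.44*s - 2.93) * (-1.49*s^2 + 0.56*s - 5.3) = 0.6556*s^3 + 4.1193*s^2 + 0.6912*s + 15.529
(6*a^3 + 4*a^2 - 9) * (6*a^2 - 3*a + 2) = 36*a^5 + 6*a^4 - 46*a^2 + 27*a - 18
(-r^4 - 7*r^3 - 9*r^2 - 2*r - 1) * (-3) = 3*r^4 + 21*r^3 + 27*r^2 + 6*r + 3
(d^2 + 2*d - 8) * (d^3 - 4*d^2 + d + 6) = d^5 - 2*d^4 - 15*d^3 + 40*d^2 + 4*d - 48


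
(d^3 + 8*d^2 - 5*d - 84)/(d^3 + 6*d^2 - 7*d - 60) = (d + 7)/(d + 5)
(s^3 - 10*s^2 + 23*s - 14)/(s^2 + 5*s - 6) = (s^2 - 9*s + 14)/(s + 6)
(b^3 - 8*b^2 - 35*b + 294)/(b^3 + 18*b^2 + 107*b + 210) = (b^2 - 14*b + 49)/(b^2 + 12*b + 35)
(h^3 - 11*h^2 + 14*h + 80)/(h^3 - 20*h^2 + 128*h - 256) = (h^2 - 3*h - 10)/(h^2 - 12*h + 32)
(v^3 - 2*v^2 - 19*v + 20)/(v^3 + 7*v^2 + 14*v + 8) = (v^2 - 6*v + 5)/(v^2 + 3*v + 2)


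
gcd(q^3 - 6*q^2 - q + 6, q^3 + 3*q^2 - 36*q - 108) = q - 6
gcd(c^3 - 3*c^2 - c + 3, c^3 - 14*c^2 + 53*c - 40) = c - 1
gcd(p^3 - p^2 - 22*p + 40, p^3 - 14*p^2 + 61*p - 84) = p - 4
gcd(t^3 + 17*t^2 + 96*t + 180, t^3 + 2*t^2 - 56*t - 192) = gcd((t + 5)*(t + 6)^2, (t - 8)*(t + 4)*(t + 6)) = t + 6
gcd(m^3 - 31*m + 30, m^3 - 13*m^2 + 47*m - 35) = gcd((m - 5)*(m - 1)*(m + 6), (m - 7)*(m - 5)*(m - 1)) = m^2 - 6*m + 5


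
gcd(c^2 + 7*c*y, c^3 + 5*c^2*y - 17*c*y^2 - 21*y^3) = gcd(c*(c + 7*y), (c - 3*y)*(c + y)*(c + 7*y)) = c + 7*y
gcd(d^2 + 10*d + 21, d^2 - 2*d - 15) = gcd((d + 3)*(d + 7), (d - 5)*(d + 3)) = d + 3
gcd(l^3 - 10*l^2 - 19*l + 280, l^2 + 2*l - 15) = l + 5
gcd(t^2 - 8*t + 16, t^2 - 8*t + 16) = t^2 - 8*t + 16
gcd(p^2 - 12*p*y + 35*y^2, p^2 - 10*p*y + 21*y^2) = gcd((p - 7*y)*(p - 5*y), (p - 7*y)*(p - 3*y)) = -p + 7*y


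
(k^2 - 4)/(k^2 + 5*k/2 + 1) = 2*(k - 2)/(2*k + 1)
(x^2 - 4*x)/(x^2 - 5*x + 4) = x/(x - 1)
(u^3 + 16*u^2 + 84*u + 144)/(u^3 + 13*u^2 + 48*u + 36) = (u + 4)/(u + 1)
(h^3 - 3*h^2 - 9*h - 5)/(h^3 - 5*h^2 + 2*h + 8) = (h^2 - 4*h - 5)/(h^2 - 6*h + 8)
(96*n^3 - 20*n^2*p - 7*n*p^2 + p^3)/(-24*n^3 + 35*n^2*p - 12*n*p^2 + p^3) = (4*n + p)/(-n + p)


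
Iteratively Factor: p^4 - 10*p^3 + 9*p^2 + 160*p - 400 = (p + 4)*(p^3 - 14*p^2 + 65*p - 100) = (p - 5)*(p + 4)*(p^2 - 9*p + 20) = (p - 5)*(p - 4)*(p + 4)*(p - 5)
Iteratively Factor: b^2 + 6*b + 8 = (b + 4)*(b + 2)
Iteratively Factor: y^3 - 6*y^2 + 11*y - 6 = (y - 2)*(y^2 - 4*y + 3) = (y - 3)*(y - 2)*(y - 1)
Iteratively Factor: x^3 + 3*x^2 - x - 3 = (x + 3)*(x^2 - 1) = (x + 1)*(x + 3)*(x - 1)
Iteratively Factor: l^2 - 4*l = (l - 4)*(l)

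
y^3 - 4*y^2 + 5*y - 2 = (y - 2)*(y - 1)^2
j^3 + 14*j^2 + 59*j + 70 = (j + 2)*(j + 5)*(j + 7)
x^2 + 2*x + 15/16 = (x + 3/4)*(x + 5/4)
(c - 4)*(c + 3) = c^2 - c - 12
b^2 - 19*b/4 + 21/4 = (b - 3)*(b - 7/4)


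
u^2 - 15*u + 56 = (u - 8)*(u - 7)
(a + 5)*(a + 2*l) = a^2 + 2*a*l + 5*a + 10*l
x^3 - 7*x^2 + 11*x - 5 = (x - 5)*(x - 1)^2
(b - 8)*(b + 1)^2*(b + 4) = b^4 - 2*b^3 - 39*b^2 - 68*b - 32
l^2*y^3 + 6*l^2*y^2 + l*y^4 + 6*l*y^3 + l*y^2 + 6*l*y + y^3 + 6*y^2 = y*(l + y)*(y + 6)*(l*y + 1)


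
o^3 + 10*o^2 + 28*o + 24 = (o + 2)^2*(o + 6)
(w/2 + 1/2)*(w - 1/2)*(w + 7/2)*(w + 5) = w^4/2 + 9*w^3/2 + 85*w^2/8 + 9*w/4 - 35/8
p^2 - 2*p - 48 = (p - 8)*(p + 6)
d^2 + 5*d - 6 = (d - 1)*(d + 6)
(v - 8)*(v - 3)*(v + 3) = v^3 - 8*v^2 - 9*v + 72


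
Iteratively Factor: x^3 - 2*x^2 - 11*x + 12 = (x + 3)*(x^2 - 5*x + 4) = (x - 4)*(x + 3)*(x - 1)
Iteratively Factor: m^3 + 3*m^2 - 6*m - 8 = (m - 2)*(m^2 + 5*m + 4) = (m - 2)*(m + 1)*(m + 4)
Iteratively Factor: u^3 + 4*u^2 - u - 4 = (u + 1)*(u^2 + 3*u - 4) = (u + 1)*(u + 4)*(u - 1)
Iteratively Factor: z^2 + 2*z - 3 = (z - 1)*(z + 3)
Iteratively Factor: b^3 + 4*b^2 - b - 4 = (b + 1)*(b^2 + 3*b - 4) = (b + 1)*(b + 4)*(b - 1)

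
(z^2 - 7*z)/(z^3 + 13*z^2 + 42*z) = (z - 7)/(z^2 + 13*z + 42)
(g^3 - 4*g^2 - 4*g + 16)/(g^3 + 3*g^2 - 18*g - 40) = (g - 2)/(g + 5)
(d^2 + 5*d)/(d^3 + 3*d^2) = (d + 5)/(d*(d + 3))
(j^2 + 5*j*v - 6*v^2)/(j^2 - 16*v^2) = (j^2 + 5*j*v - 6*v^2)/(j^2 - 16*v^2)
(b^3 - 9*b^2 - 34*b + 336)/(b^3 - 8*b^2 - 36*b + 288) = (b - 7)/(b - 6)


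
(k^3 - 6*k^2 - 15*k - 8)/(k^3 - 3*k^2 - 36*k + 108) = (k^3 - 6*k^2 - 15*k - 8)/(k^3 - 3*k^2 - 36*k + 108)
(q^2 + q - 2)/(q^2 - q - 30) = (-q^2 - q + 2)/(-q^2 + q + 30)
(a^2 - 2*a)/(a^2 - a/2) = 2*(a - 2)/(2*a - 1)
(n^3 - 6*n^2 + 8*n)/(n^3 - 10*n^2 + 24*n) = (n - 2)/(n - 6)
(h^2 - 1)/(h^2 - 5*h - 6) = (h - 1)/(h - 6)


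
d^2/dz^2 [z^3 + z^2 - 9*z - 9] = 6*z + 2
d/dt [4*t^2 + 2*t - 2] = 8*t + 2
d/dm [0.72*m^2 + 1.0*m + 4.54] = 1.44*m + 1.0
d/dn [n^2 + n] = 2*n + 1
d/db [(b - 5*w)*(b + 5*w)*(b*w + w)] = w*(3*b^2 + 2*b - 25*w^2)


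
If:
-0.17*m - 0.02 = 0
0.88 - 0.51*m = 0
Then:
No Solution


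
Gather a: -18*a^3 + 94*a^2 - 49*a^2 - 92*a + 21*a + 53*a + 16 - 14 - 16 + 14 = -18*a^3 + 45*a^2 - 18*a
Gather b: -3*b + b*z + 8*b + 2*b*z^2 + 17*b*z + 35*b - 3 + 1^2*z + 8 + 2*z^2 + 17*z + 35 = b*(2*z^2 + 18*z + 40) + 2*z^2 + 18*z + 40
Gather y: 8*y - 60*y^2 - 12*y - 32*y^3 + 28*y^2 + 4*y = -32*y^3 - 32*y^2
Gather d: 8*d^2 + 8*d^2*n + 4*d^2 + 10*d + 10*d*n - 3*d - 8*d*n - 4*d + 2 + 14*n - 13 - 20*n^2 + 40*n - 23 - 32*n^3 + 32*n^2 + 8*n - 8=d^2*(8*n + 12) + d*(2*n + 3) - 32*n^3 + 12*n^2 + 62*n - 42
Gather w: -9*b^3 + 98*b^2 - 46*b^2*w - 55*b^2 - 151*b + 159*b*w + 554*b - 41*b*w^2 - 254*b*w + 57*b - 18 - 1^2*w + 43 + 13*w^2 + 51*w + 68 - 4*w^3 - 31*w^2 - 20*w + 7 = -9*b^3 + 43*b^2 + 460*b - 4*w^3 + w^2*(-41*b - 18) + w*(-46*b^2 - 95*b + 30) + 100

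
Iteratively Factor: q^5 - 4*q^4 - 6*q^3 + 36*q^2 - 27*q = (q - 1)*(q^4 - 3*q^3 - 9*q^2 + 27*q) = q*(q - 1)*(q^3 - 3*q^2 - 9*q + 27) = q*(q - 3)*(q - 1)*(q^2 - 9) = q*(q - 3)^2*(q - 1)*(q + 3)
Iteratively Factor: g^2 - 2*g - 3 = (g + 1)*(g - 3)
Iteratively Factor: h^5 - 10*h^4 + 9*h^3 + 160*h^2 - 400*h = (h + 4)*(h^4 - 14*h^3 + 65*h^2 - 100*h) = h*(h + 4)*(h^3 - 14*h^2 + 65*h - 100) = h*(h - 4)*(h + 4)*(h^2 - 10*h + 25) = h*(h - 5)*(h - 4)*(h + 4)*(h - 5)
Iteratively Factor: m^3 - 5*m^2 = (m - 5)*(m^2) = m*(m - 5)*(m)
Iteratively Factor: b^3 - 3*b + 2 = (b + 2)*(b^2 - 2*b + 1) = (b - 1)*(b + 2)*(b - 1)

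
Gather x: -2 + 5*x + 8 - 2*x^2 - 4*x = -2*x^2 + x + 6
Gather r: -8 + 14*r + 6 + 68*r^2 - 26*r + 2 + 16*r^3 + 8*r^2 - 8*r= 16*r^3 + 76*r^2 - 20*r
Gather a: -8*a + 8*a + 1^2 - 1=0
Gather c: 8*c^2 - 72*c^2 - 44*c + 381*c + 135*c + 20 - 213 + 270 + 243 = -64*c^2 + 472*c + 320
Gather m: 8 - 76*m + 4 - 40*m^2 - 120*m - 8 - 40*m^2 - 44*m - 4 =-80*m^2 - 240*m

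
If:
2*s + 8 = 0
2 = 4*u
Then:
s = -4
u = 1/2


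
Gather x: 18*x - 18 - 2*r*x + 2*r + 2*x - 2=2*r + x*(20 - 2*r) - 20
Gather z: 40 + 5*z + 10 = 5*z + 50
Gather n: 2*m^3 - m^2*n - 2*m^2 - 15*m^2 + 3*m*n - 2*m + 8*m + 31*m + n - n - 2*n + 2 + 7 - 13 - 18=2*m^3 - 17*m^2 + 37*m + n*(-m^2 + 3*m - 2) - 22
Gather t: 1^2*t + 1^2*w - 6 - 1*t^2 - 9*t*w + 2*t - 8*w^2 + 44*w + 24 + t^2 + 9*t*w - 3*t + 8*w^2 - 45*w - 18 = 0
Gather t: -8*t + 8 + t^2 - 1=t^2 - 8*t + 7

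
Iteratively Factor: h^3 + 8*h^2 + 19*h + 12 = (h + 4)*(h^2 + 4*h + 3) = (h + 1)*(h + 4)*(h + 3)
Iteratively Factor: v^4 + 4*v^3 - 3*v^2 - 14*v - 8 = (v - 2)*(v^3 + 6*v^2 + 9*v + 4) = (v - 2)*(v + 1)*(v^2 + 5*v + 4) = (v - 2)*(v + 1)^2*(v + 4)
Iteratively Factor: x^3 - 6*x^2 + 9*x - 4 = (x - 1)*(x^2 - 5*x + 4) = (x - 4)*(x - 1)*(x - 1)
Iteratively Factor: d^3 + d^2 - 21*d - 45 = (d + 3)*(d^2 - 2*d - 15) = (d - 5)*(d + 3)*(d + 3)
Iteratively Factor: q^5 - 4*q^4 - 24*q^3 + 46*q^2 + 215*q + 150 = (q + 1)*(q^4 - 5*q^3 - 19*q^2 + 65*q + 150) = (q - 5)*(q + 1)*(q^3 - 19*q - 30) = (q - 5)*(q + 1)*(q + 3)*(q^2 - 3*q - 10) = (q - 5)*(q + 1)*(q + 2)*(q + 3)*(q - 5)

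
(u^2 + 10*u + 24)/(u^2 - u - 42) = (u + 4)/(u - 7)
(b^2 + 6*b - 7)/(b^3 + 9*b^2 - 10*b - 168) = (b - 1)/(b^2 + 2*b - 24)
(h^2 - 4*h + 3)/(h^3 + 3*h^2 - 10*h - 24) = (h - 1)/(h^2 + 6*h + 8)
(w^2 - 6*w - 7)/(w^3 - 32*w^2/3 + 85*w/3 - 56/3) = 3*(w + 1)/(3*w^2 - 11*w + 8)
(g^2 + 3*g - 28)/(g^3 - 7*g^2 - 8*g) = (-g^2 - 3*g + 28)/(g*(-g^2 + 7*g + 8))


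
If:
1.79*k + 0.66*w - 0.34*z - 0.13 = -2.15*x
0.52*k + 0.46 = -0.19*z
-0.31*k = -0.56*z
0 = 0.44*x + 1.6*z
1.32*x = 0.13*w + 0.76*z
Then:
No Solution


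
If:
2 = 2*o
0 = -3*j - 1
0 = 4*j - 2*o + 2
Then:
No Solution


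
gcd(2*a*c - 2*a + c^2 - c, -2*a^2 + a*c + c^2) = 2*a + c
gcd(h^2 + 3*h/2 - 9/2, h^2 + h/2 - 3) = h - 3/2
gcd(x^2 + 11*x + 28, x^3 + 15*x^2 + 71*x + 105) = x + 7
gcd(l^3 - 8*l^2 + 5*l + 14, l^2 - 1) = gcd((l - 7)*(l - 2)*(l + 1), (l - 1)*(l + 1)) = l + 1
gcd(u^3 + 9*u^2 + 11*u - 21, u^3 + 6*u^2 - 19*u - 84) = u^2 + 10*u + 21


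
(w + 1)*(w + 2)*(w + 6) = w^3 + 9*w^2 + 20*w + 12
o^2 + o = o*(o + 1)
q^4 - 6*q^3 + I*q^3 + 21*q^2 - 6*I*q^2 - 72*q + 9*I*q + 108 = (q - 3)^2*(q - 3*I)*(q + 4*I)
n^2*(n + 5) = n^3 + 5*n^2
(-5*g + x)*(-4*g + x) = 20*g^2 - 9*g*x + x^2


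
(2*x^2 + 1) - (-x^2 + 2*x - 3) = 3*x^2 - 2*x + 4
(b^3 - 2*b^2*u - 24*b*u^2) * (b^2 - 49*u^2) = b^5 - 2*b^4*u - 73*b^3*u^2 + 98*b^2*u^3 + 1176*b*u^4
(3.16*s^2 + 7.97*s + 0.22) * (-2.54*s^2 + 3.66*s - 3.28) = -8.0264*s^4 - 8.6782*s^3 + 18.2466*s^2 - 25.3364*s - 0.7216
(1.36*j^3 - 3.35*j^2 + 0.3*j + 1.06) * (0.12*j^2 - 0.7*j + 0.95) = 0.1632*j^5 - 1.354*j^4 + 3.673*j^3 - 3.2653*j^2 - 0.457*j + 1.007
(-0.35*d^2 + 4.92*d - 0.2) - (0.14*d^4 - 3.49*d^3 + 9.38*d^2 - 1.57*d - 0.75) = -0.14*d^4 + 3.49*d^3 - 9.73*d^2 + 6.49*d + 0.55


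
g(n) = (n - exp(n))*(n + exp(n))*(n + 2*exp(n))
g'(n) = (1 - exp(n))*(n + exp(n))*(n + 2*exp(n)) + (n - exp(n))*(n + exp(n))*(2*exp(n) + 1) + (n - exp(n))*(n + 2*exp(n))*(exp(n) + 1) = 2*n^2*exp(n) + 3*n^2 - 2*n*exp(2*n) + 4*n*exp(n) - 6*exp(3*n) - exp(2*n)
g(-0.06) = -1.61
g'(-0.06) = -6.00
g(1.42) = -146.38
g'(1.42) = -444.35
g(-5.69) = -184.00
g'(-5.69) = 97.27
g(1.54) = -210.72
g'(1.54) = -639.76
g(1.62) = -268.64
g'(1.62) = -815.27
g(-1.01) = -0.25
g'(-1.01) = 2.18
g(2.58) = -4853.42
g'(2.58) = -14531.83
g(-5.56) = -171.64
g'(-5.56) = 92.89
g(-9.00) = -728.98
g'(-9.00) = 243.02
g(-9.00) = -728.98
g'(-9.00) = 243.02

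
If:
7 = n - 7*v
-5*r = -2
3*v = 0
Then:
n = 7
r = 2/5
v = 0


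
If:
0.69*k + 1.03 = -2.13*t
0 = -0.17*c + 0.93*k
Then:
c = -16.8874680306905*t - 8.16624040920716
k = -3.08695652173913*t - 1.49275362318841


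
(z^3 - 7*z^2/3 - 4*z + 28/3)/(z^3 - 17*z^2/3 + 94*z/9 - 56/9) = 3*(z + 2)/(3*z - 4)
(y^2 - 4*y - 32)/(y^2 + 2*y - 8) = (y - 8)/(y - 2)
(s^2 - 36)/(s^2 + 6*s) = (s - 6)/s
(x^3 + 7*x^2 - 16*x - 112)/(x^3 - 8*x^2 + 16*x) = (x^2 + 11*x + 28)/(x*(x - 4))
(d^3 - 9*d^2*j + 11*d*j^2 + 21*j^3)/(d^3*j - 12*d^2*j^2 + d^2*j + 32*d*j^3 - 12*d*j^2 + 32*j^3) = (d^3 - 9*d^2*j + 11*d*j^2 + 21*j^3)/(j*(d^3 - 12*d^2*j + d^2 + 32*d*j^2 - 12*d*j + 32*j^2))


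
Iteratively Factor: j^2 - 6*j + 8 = (j - 2)*(j - 4)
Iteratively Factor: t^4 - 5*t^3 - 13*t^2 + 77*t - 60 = (t - 5)*(t^3 - 13*t + 12) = (t - 5)*(t + 4)*(t^2 - 4*t + 3) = (t - 5)*(t - 3)*(t + 4)*(t - 1)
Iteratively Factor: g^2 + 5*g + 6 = (g + 2)*(g + 3)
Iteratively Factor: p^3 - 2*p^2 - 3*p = (p)*(p^2 - 2*p - 3) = p*(p - 3)*(p + 1)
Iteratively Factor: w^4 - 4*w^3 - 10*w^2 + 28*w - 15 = (w + 3)*(w^3 - 7*w^2 + 11*w - 5) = (w - 1)*(w + 3)*(w^2 - 6*w + 5) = (w - 1)^2*(w + 3)*(w - 5)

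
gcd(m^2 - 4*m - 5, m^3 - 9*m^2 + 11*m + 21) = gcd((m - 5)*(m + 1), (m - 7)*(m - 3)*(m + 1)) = m + 1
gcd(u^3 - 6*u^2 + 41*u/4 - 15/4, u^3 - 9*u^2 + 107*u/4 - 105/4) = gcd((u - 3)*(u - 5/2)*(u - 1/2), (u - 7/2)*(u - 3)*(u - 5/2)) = u^2 - 11*u/2 + 15/2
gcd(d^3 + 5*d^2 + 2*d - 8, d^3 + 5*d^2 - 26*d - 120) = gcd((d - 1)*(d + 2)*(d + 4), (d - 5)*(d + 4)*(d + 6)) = d + 4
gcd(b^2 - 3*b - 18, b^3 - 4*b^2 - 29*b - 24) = b + 3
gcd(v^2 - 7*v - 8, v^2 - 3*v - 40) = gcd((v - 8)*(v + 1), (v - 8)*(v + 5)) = v - 8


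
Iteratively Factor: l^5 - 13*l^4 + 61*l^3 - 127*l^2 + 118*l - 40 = (l - 5)*(l^4 - 8*l^3 + 21*l^2 - 22*l + 8) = (l - 5)*(l - 1)*(l^3 - 7*l^2 + 14*l - 8) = (l - 5)*(l - 4)*(l - 1)*(l^2 - 3*l + 2) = (l - 5)*(l - 4)*(l - 1)^2*(l - 2)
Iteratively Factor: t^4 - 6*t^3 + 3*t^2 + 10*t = (t - 5)*(t^3 - t^2 - 2*t) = (t - 5)*(t + 1)*(t^2 - 2*t) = t*(t - 5)*(t + 1)*(t - 2)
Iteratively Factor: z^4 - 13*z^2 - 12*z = (z + 3)*(z^3 - 3*z^2 - 4*z) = (z - 4)*(z + 3)*(z^2 + z) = z*(z - 4)*(z + 3)*(z + 1)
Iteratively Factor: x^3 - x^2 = (x)*(x^2 - x) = x*(x - 1)*(x)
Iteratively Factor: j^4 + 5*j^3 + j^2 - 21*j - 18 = (j + 3)*(j^3 + 2*j^2 - 5*j - 6) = (j + 3)^2*(j^2 - j - 2) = (j + 1)*(j + 3)^2*(j - 2)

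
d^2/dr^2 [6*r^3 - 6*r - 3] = 36*r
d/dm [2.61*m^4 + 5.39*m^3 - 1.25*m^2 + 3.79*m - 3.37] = 10.44*m^3 + 16.17*m^2 - 2.5*m + 3.79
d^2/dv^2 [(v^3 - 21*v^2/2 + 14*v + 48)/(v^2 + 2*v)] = 6*(13*v^3 + 48*v^2 + 96*v + 64)/(v^3*(v^3 + 6*v^2 + 12*v + 8))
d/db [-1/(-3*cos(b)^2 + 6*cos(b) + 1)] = 6*(cos(b) - 1)*sin(b)/(-3*cos(b)^2 + 6*cos(b) + 1)^2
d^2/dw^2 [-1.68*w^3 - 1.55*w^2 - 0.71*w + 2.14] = -10.08*w - 3.1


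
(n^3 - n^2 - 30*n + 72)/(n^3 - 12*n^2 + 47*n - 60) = (n + 6)/(n - 5)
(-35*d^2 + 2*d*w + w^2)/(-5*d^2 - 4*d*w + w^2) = (7*d + w)/(d + w)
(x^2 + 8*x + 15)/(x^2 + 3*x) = (x + 5)/x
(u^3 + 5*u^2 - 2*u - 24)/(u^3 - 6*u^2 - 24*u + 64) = (u + 3)/(u - 8)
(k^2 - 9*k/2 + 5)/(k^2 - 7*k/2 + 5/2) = (k - 2)/(k - 1)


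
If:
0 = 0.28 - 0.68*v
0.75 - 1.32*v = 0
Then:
No Solution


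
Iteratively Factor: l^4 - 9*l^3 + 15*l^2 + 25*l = (l + 1)*(l^3 - 10*l^2 + 25*l) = (l - 5)*(l + 1)*(l^2 - 5*l) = (l - 5)^2*(l + 1)*(l)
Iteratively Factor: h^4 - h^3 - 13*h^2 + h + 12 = (h - 4)*(h^3 + 3*h^2 - h - 3) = (h - 4)*(h - 1)*(h^2 + 4*h + 3) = (h - 4)*(h - 1)*(h + 3)*(h + 1)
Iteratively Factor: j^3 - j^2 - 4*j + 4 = (j - 1)*(j^2 - 4) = (j - 1)*(j + 2)*(j - 2)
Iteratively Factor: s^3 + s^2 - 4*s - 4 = (s + 1)*(s^2 - 4) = (s + 1)*(s + 2)*(s - 2)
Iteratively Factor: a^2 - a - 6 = (a - 3)*(a + 2)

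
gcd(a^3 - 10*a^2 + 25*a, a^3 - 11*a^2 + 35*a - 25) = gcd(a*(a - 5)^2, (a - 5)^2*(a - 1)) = a^2 - 10*a + 25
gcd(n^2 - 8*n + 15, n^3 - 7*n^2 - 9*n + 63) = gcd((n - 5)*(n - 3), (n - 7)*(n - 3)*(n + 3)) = n - 3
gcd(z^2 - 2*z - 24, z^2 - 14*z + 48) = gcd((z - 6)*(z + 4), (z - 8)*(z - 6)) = z - 6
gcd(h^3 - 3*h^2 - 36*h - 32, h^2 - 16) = h + 4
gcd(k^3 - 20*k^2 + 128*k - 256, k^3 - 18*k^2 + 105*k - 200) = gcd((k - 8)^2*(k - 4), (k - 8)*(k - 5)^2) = k - 8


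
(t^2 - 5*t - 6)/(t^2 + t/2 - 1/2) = 2*(t - 6)/(2*t - 1)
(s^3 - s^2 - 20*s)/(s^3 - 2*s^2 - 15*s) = (s + 4)/(s + 3)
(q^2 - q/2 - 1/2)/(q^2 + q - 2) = (q + 1/2)/(q + 2)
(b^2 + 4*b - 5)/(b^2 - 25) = (b - 1)/(b - 5)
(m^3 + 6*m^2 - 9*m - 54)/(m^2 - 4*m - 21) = (m^2 + 3*m - 18)/(m - 7)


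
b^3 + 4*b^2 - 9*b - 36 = (b - 3)*(b + 3)*(b + 4)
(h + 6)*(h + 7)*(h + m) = h^3 + h^2*m + 13*h^2 + 13*h*m + 42*h + 42*m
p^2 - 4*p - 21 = (p - 7)*(p + 3)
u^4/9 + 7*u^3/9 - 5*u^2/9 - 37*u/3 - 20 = (u/3 + 1)^2*(u - 4)*(u + 5)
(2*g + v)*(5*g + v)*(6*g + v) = 60*g^3 + 52*g^2*v + 13*g*v^2 + v^3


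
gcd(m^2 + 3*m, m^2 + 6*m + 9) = m + 3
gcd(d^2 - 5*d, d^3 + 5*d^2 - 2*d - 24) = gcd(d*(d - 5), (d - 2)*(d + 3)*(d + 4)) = 1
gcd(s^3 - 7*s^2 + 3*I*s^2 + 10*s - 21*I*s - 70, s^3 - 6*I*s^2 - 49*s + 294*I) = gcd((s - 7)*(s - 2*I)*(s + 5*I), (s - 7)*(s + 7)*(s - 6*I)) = s - 7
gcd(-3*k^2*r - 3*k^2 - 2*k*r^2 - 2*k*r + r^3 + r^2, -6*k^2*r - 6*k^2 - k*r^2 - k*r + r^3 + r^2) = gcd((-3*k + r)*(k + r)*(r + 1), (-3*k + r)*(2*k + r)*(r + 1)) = -3*k*r - 3*k + r^2 + r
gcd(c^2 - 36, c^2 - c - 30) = c - 6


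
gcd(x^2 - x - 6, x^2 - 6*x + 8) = 1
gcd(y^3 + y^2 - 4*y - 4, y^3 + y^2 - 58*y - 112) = y + 2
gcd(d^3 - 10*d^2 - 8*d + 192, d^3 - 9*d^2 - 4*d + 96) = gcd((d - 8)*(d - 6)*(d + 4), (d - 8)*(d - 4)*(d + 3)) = d - 8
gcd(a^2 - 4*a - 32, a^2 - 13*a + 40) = a - 8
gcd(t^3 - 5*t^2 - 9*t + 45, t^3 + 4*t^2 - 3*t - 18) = t + 3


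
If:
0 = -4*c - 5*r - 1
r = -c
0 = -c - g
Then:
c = 1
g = -1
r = -1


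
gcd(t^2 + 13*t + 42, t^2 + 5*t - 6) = t + 6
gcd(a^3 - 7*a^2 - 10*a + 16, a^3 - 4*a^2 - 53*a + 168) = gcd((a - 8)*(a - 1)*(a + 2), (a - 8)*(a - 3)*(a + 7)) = a - 8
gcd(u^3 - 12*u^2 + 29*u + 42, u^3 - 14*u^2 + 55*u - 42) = u^2 - 13*u + 42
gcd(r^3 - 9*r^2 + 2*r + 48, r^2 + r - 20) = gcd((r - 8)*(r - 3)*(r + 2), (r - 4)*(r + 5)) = 1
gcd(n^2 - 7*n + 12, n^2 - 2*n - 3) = n - 3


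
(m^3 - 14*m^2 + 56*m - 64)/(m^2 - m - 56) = (m^2 - 6*m + 8)/(m + 7)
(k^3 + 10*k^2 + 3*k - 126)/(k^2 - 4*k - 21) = (-k^3 - 10*k^2 - 3*k + 126)/(-k^2 + 4*k + 21)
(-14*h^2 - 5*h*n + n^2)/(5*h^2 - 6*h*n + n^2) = (-14*h^2 - 5*h*n + n^2)/(5*h^2 - 6*h*n + n^2)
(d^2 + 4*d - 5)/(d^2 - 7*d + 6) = (d + 5)/(d - 6)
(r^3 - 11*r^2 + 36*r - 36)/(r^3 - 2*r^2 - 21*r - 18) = (r^2 - 5*r + 6)/(r^2 + 4*r + 3)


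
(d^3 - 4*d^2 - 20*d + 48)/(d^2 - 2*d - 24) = d - 2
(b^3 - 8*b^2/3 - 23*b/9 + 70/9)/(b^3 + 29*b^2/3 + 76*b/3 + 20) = (3*b^2 - 13*b + 14)/(3*(b^2 + 8*b + 12))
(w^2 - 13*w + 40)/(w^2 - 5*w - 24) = (w - 5)/(w + 3)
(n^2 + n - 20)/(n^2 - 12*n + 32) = (n + 5)/(n - 8)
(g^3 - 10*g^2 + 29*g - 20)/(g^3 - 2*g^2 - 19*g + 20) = (g - 4)/(g + 4)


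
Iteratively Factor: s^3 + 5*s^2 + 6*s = (s + 2)*(s^2 + 3*s) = s*(s + 2)*(s + 3)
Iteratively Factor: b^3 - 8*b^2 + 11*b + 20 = (b - 4)*(b^2 - 4*b - 5) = (b - 4)*(b + 1)*(b - 5)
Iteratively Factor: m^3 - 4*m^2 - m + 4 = (m + 1)*(m^2 - 5*m + 4) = (m - 1)*(m + 1)*(m - 4)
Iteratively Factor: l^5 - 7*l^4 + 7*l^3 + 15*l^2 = (l)*(l^4 - 7*l^3 + 7*l^2 + 15*l) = l^2*(l^3 - 7*l^2 + 7*l + 15) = l^2*(l + 1)*(l^2 - 8*l + 15) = l^2*(l - 3)*(l + 1)*(l - 5)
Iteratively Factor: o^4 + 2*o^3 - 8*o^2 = (o)*(o^3 + 2*o^2 - 8*o) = o*(o - 2)*(o^2 + 4*o) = o^2*(o - 2)*(o + 4)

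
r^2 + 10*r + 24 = (r + 4)*(r + 6)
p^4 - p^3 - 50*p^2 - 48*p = p*(p - 8)*(p + 1)*(p + 6)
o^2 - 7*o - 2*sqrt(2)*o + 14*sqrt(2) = (o - 7)*(o - 2*sqrt(2))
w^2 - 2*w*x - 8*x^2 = (w - 4*x)*(w + 2*x)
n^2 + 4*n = n*(n + 4)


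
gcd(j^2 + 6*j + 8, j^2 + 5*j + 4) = j + 4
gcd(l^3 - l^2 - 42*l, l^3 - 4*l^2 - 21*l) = l^2 - 7*l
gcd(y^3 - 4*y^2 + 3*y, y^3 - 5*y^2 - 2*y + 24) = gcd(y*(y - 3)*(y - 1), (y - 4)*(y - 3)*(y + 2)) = y - 3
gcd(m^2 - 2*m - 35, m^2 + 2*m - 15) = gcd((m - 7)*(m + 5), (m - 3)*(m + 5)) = m + 5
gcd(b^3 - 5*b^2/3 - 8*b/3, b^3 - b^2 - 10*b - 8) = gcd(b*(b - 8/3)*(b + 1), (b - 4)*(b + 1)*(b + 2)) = b + 1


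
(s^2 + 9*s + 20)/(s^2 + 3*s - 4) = (s + 5)/(s - 1)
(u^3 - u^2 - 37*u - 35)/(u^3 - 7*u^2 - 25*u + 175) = (u + 1)/(u - 5)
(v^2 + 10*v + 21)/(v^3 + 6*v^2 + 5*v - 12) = (v + 7)/(v^2 + 3*v - 4)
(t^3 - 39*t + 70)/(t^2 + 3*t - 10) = (t^2 + 2*t - 35)/(t + 5)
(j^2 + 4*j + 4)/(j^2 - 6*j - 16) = (j + 2)/(j - 8)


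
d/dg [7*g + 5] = 7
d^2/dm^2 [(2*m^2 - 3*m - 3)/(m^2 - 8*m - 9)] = 2*(13*m^3 + 45*m^2 - 9*m + 159)/(m^6 - 24*m^5 + 165*m^4 - 80*m^3 - 1485*m^2 - 1944*m - 729)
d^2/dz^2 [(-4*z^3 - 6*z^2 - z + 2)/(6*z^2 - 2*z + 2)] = (-19*z^3 + 120*z^2 - 21*z - 11)/(27*z^6 - 27*z^5 + 36*z^4 - 19*z^3 + 12*z^2 - 3*z + 1)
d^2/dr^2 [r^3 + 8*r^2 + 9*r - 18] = 6*r + 16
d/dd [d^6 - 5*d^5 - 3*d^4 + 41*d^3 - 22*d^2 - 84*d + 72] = 6*d^5 - 25*d^4 - 12*d^3 + 123*d^2 - 44*d - 84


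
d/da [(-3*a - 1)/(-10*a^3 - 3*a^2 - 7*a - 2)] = (30*a^3 + 9*a^2 + 21*a - (3*a + 1)*(30*a^2 + 6*a + 7) + 6)/(10*a^3 + 3*a^2 + 7*a + 2)^2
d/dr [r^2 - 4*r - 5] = 2*r - 4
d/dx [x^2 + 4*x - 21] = 2*x + 4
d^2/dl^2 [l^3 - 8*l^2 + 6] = 6*l - 16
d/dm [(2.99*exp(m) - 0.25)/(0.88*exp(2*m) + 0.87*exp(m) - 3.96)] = (-2.6312*exp(2*m) + 0.44*exp(m) - 11.6229)*exp(m)/(0.7744*exp(4*m) + 1.5312*exp(3*m) - 6.2127*exp(2*m) - 6.8904*exp(m) + 15.6816)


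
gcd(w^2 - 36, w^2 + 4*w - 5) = 1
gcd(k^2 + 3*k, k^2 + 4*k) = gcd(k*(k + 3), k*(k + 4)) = k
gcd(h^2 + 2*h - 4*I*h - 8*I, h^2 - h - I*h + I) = 1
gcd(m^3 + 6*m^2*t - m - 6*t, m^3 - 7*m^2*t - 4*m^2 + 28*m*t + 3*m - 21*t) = m - 1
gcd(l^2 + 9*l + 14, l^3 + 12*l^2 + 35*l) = l + 7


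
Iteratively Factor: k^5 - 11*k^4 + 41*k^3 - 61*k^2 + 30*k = (k - 1)*(k^4 - 10*k^3 + 31*k^2 - 30*k) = (k - 5)*(k - 1)*(k^3 - 5*k^2 + 6*k) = k*(k - 5)*(k - 1)*(k^2 - 5*k + 6) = k*(k - 5)*(k - 3)*(k - 1)*(k - 2)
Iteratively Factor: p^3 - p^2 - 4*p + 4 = (p - 1)*(p^2 - 4) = (p - 1)*(p + 2)*(p - 2)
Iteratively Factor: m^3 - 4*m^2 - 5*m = (m)*(m^2 - 4*m - 5) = m*(m + 1)*(m - 5)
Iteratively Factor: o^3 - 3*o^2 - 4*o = (o)*(o^2 - 3*o - 4) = o*(o + 1)*(o - 4)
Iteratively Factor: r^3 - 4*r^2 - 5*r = (r - 5)*(r^2 + r) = r*(r - 5)*(r + 1)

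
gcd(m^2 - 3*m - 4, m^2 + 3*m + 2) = m + 1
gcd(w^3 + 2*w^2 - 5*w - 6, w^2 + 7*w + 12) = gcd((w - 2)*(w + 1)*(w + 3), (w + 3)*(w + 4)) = w + 3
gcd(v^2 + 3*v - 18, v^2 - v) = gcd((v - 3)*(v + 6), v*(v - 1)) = 1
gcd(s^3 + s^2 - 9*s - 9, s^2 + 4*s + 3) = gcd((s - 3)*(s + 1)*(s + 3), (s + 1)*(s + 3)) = s^2 + 4*s + 3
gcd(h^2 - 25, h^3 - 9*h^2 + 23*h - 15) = h - 5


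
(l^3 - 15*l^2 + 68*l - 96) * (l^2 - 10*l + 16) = l^5 - 25*l^4 + 234*l^3 - 1016*l^2 + 2048*l - 1536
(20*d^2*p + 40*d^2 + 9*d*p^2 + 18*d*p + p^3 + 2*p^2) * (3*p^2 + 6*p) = 60*d^2*p^3 + 240*d^2*p^2 + 240*d^2*p + 27*d*p^4 + 108*d*p^3 + 108*d*p^2 + 3*p^5 + 12*p^4 + 12*p^3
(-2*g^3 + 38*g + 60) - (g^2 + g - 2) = -2*g^3 - g^2 + 37*g + 62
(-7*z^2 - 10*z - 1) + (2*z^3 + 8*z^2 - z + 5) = 2*z^3 + z^2 - 11*z + 4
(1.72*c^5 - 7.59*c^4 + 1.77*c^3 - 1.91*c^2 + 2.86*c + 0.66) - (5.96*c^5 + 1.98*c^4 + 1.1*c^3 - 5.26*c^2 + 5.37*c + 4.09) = -4.24*c^5 - 9.57*c^4 + 0.67*c^3 + 3.35*c^2 - 2.51*c - 3.43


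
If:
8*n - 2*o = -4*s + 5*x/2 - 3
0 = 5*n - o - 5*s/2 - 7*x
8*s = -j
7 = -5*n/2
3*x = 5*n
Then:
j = -5408/135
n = -14/5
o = 166/27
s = 676/135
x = -14/3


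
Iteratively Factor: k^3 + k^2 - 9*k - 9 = (k + 1)*(k^2 - 9) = (k + 1)*(k + 3)*(k - 3)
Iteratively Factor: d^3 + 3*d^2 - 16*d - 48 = (d + 4)*(d^2 - d - 12) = (d + 3)*(d + 4)*(d - 4)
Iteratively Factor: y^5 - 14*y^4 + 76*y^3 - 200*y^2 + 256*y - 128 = (y - 2)*(y^4 - 12*y^3 + 52*y^2 - 96*y + 64) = (y - 2)^2*(y^3 - 10*y^2 + 32*y - 32) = (y - 4)*(y - 2)^2*(y^2 - 6*y + 8) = (y - 4)^2*(y - 2)^2*(y - 2)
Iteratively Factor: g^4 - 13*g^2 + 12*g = (g + 4)*(g^3 - 4*g^2 + 3*g) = (g - 3)*(g + 4)*(g^2 - g) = g*(g - 3)*(g + 4)*(g - 1)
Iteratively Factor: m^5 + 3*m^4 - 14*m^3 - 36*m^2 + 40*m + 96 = (m - 2)*(m^4 + 5*m^3 - 4*m^2 - 44*m - 48) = (m - 2)*(m + 2)*(m^3 + 3*m^2 - 10*m - 24) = (m - 3)*(m - 2)*(m + 2)*(m^2 + 6*m + 8) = (m - 3)*(m - 2)*(m + 2)*(m + 4)*(m + 2)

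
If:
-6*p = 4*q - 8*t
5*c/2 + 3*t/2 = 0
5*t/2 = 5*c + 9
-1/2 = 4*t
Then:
No Solution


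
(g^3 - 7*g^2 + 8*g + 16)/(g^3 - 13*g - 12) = (g - 4)/(g + 3)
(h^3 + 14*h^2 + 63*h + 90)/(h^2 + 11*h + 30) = h + 3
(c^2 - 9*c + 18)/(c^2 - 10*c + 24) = (c - 3)/(c - 4)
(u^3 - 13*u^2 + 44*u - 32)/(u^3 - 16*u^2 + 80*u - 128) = (u - 1)/(u - 4)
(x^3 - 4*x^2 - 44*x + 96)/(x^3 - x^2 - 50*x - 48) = (x - 2)/(x + 1)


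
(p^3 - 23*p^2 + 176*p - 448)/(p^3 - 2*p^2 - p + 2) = (p^3 - 23*p^2 + 176*p - 448)/(p^3 - 2*p^2 - p + 2)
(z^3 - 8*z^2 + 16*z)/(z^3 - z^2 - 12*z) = (z - 4)/(z + 3)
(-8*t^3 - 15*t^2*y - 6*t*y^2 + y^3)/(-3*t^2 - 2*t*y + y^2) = (-8*t^2 - 7*t*y + y^2)/(-3*t + y)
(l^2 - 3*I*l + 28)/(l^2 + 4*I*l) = (l - 7*I)/l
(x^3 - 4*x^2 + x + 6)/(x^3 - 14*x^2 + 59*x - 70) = (x^2 - 2*x - 3)/(x^2 - 12*x + 35)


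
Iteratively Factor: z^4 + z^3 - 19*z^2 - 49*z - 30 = (z + 3)*(z^3 - 2*z^2 - 13*z - 10) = (z - 5)*(z + 3)*(z^2 + 3*z + 2) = (z - 5)*(z + 2)*(z + 3)*(z + 1)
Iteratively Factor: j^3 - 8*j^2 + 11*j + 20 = (j - 5)*(j^2 - 3*j - 4) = (j - 5)*(j + 1)*(j - 4)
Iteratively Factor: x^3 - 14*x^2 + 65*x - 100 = (x - 5)*(x^2 - 9*x + 20) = (x - 5)^2*(x - 4)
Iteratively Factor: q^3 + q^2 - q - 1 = (q + 1)*(q^2 - 1) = (q - 1)*(q + 1)*(q + 1)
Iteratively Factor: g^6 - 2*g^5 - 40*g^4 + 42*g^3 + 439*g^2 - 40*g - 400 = (g + 4)*(g^5 - 6*g^4 - 16*g^3 + 106*g^2 + 15*g - 100) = (g + 4)^2*(g^4 - 10*g^3 + 24*g^2 + 10*g - 25) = (g - 1)*(g + 4)^2*(g^3 - 9*g^2 + 15*g + 25) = (g - 1)*(g + 1)*(g + 4)^2*(g^2 - 10*g + 25) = (g - 5)*(g - 1)*(g + 1)*(g + 4)^2*(g - 5)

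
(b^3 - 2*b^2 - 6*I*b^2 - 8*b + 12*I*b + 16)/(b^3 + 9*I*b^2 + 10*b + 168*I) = (b^2 - 2*b*(1 + I) + 4*I)/(b^2 + 13*I*b - 42)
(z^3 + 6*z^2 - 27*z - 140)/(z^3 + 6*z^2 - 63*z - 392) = (z^2 - z - 20)/(z^2 - z - 56)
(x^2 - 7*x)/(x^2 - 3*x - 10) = x*(7 - x)/(-x^2 + 3*x + 10)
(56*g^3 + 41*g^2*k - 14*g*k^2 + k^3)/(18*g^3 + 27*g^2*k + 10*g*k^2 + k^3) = (56*g^2 - 15*g*k + k^2)/(18*g^2 + 9*g*k + k^2)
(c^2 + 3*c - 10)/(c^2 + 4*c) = (c^2 + 3*c - 10)/(c*(c + 4))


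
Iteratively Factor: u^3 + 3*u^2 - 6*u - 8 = (u + 1)*(u^2 + 2*u - 8) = (u - 2)*(u + 1)*(u + 4)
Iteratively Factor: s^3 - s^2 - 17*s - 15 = (s + 1)*(s^2 - 2*s - 15) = (s + 1)*(s + 3)*(s - 5)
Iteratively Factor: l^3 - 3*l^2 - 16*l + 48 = (l + 4)*(l^2 - 7*l + 12) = (l - 4)*(l + 4)*(l - 3)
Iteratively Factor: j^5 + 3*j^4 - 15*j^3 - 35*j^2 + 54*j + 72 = (j + 1)*(j^4 + 2*j^3 - 17*j^2 - 18*j + 72) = (j - 3)*(j + 1)*(j^3 + 5*j^2 - 2*j - 24) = (j - 3)*(j + 1)*(j + 3)*(j^2 + 2*j - 8) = (j - 3)*(j - 2)*(j + 1)*(j + 3)*(j + 4)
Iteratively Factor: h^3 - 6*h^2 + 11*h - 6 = (h - 1)*(h^2 - 5*h + 6) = (h - 3)*(h - 1)*(h - 2)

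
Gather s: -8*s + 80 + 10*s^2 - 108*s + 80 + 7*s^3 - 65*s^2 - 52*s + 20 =7*s^3 - 55*s^2 - 168*s + 180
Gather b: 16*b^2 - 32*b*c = 16*b^2 - 32*b*c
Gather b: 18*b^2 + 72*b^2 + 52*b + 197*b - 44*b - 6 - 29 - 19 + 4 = 90*b^2 + 205*b - 50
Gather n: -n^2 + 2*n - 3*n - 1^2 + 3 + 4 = -n^2 - n + 6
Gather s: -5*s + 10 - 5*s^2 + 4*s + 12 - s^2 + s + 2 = 24 - 6*s^2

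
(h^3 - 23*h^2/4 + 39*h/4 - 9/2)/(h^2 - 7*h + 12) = (4*h^2 - 11*h + 6)/(4*(h - 4))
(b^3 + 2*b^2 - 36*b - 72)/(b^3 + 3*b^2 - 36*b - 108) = (b + 2)/(b + 3)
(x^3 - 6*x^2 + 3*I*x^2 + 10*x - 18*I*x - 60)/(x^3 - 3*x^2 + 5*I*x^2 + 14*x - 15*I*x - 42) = (x^2 + x*(-6 + 5*I) - 30*I)/(x^2 + x*(-3 + 7*I) - 21*I)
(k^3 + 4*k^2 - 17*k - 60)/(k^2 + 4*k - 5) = (k^2 - k - 12)/(k - 1)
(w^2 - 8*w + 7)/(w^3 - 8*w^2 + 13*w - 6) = (w - 7)/(w^2 - 7*w + 6)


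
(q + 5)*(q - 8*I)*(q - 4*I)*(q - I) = q^4 + 5*q^3 - 13*I*q^3 - 44*q^2 - 65*I*q^2 - 220*q + 32*I*q + 160*I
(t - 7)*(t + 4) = t^2 - 3*t - 28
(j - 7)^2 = j^2 - 14*j + 49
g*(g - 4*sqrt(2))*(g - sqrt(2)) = g^3 - 5*sqrt(2)*g^2 + 8*g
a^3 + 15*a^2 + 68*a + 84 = (a + 2)*(a + 6)*(a + 7)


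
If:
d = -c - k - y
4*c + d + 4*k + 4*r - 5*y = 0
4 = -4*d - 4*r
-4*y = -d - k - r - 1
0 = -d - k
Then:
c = -4/19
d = -16/19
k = 16/19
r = -3/19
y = 4/19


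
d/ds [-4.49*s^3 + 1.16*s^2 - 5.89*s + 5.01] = -13.47*s^2 + 2.32*s - 5.89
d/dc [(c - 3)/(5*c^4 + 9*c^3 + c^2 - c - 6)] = (5*c^4 + 9*c^3 + c^2 - c - (c - 3)*(20*c^3 + 27*c^2 + 2*c - 1) - 6)/(5*c^4 + 9*c^3 + c^2 - c - 6)^2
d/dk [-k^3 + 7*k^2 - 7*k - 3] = -3*k^2 + 14*k - 7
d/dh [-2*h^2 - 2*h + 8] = -4*h - 2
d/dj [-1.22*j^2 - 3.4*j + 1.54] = -2.44*j - 3.4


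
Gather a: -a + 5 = 5 - a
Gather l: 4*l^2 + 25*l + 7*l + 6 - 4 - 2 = 4*l^2 + 32*l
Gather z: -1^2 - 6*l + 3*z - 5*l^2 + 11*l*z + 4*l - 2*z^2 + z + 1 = -5*l^2 - 2*l - 2*z^2 + z*(11*l + 4)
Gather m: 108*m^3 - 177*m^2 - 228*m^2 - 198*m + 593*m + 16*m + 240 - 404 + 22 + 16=108*m^3 - 405*m^2 + 411*m - 126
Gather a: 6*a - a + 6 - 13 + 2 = 5*a - 5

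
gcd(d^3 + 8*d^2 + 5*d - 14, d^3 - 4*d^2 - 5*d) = 1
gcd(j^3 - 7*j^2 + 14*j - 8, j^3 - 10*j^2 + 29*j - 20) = j^2 - 5*j + 4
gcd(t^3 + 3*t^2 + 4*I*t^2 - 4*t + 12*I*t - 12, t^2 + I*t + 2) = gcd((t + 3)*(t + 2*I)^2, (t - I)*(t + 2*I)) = t + 2*I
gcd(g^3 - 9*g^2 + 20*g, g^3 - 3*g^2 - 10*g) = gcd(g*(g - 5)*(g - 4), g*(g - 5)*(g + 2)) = g^2 - 5*g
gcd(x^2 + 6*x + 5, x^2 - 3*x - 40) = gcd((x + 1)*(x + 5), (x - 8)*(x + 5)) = x + 5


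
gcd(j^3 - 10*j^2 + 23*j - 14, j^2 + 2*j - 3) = j - 1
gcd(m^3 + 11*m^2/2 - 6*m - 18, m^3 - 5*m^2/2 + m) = m - 2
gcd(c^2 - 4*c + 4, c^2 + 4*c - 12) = c - 2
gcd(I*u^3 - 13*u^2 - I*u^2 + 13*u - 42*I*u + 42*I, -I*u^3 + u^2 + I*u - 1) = u - 1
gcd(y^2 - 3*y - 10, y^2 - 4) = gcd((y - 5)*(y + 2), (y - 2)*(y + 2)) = y + 2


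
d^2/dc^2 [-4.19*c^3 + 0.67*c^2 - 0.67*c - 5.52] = 1.34 - 25.14*c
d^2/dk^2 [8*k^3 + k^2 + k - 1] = 48*k + 2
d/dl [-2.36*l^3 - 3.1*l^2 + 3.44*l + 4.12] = -7.08*l^2 - 6.2*l + 3.44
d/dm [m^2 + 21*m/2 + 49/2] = 2*m + 21/2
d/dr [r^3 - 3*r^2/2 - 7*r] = 3*r^2 - 3*r - 7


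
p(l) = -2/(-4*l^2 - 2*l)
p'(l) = -2*(8*l + 2)/(-4*l^2 - 2*l)^2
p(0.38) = 1.50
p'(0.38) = -5.63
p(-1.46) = 0.36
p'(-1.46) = 0.62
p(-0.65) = 5.13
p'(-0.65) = 42.08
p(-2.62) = 0.09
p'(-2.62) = 0.08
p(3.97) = 0.03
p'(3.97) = -0.01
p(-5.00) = 0.02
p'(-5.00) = 0.01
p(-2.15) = 0.14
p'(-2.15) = 0.15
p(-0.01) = -102.04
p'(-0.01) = -9995.84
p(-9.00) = 0.01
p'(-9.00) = 0.00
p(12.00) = 0.00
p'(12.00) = 0.00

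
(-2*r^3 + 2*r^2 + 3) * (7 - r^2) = 2*r^5 - 2*r^4 - 14*r^3 + 11*r^2 + 21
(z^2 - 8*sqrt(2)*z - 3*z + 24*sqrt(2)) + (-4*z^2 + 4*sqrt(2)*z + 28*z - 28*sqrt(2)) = -3*z^2 - 4*sqrt(2)*z + 25*z - 4*sqrt(2)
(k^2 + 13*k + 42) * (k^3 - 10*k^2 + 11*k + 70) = k^5 + 3*k^4 - 77*k^3 - 207*k^2 + 1372*k + 2940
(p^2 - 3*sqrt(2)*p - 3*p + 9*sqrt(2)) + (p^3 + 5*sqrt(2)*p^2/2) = p^3 + p^2 + 5*sqrt(2)*p^2/2 - 3*sqrt(2)*p - 3*p + 9*sqrt(2)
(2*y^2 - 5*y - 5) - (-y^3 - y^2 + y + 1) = y^3 + 3*y^2 - 6*y - 6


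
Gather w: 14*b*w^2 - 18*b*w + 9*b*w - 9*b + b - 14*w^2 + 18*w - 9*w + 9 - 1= -8*b + w^2*(14*b - 14) + w*(9 - 9*b) + 8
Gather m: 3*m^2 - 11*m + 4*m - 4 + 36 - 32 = 3*m^2 - 7*m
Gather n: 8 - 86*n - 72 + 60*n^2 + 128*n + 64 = 60*n^2 + 42*n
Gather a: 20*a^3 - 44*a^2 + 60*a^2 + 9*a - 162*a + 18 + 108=20*a^3 + 16*a^2 - 153*a + 126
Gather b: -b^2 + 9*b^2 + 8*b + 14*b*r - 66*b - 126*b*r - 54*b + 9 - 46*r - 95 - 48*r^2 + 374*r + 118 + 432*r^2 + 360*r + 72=8*b^2 + b*(-112*r - 112) + 384*r^2 + 688*r + 104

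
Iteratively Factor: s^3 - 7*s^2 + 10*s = (s - 2)*(s^2 - 5*s) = s*(s - 2)*(s - 5)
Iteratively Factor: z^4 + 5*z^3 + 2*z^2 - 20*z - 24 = (z + 3)*(z^3 + 2*z^2 - 4*z - 8) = (z + 2)*(z + 3)*(z^2 - 4) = (z + 2)^2*(z + 3)*(z - 2)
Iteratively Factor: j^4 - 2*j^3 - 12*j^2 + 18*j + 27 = (j + 1)*(j^3 - 3*j^2 - 9*j + 27) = (j - 3)*(j + 1)*(j^2 - 9) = (j - 3)^2*(j + 1)*(j + 3)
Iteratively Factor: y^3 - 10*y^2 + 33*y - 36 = (y - 4)*(y^2 - 6*y + 9) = (y - 4)*(y - 3)*(y - 3)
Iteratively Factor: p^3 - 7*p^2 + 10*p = (p - 2)*(p^2 - 5*p) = p*(p - 2)*(p - 5)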